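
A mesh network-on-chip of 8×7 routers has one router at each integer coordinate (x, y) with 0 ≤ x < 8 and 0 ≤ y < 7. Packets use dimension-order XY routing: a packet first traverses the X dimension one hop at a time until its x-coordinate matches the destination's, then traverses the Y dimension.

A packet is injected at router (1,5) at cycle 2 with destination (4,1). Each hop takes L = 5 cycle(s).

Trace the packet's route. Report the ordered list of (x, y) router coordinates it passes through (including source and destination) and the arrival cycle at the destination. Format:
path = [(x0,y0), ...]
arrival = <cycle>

path = [(1,5), (2,5), (3,5), (4,5), (4,4), (4,3), (4,2), (4,1)]
arrival = 37

src (1,5)  cyc=2
E→(2,5)  cyc=7
E→(3,5)  cyc=12
E→(4,5)  cyc=17
S→(4,4)  cyc=22
S→(4,3)  cyc=27
S→(4,2)  cyc=32
S→(4,1)  cyc=37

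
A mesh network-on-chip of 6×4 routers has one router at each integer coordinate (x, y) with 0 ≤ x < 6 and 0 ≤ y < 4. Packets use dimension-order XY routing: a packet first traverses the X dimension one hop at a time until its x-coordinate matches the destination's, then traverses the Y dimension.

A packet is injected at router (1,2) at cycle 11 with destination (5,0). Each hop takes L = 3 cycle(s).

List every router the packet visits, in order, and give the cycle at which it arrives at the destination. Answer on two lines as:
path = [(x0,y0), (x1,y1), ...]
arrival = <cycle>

src (1,2)  cyc=11
E→(2,2)  cyc=14
E→(3,2)  cyc=17
E→(4,2)  cyc=20
E→(5,2)  cyc=23
S→(5,1)  cyc=26
S→(5,0)  cyc=29

path = [(1,2), (2,2), (3,2), (4,2), (5,2), (5,1), (5,0)]
arrival = 29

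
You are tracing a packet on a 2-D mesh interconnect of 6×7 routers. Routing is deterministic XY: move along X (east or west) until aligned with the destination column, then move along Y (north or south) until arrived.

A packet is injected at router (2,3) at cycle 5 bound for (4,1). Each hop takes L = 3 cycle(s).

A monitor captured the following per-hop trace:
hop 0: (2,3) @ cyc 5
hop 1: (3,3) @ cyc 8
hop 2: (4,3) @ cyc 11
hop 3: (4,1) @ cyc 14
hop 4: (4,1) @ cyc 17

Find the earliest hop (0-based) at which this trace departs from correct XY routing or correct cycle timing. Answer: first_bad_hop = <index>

  1: Δx=+1 Δy=+0 Δt=3 [ok]
  2: Δx=+1 Δy=+0 Δt=3 [ok]
  3: Δx=+0 Δy=-2 Δt=3 [BAD: non-unit step]

first_bad_hop = 3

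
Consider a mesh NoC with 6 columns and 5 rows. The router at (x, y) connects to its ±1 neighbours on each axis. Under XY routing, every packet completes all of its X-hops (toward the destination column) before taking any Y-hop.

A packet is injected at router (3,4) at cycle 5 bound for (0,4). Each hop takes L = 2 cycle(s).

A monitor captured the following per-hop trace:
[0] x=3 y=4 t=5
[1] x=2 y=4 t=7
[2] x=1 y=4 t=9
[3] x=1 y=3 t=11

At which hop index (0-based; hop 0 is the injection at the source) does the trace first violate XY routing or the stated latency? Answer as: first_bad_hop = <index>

hop 1: step (-1,+0), +2 cyc — ok
hop 2: step (-1,+0), +2 cyc — ok
hop 3: step (+0,-1), +2 cyc — BAD: Y-move but x=1≠0

first_bad_hop = 3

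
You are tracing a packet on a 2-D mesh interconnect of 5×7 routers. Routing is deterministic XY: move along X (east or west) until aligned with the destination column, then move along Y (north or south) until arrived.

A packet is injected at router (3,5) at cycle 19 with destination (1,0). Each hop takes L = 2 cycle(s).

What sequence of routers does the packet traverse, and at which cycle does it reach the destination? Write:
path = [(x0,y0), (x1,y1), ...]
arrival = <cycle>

src (3,5)  cyc=19
W→(2,5)  cyc=21
W→(1,5)  cyc=23
S→(1,4)  cyc=25
S→(1,3)  cyc=27
S→(1,2)  cyc=29
S→(1,1)  cyc=31
S→(1,0)  cyc=33

path = [(3,5), (2,5), (1,5), (1,4), (1,3), (1,2), (1,1), (1,0)]
arrival = 33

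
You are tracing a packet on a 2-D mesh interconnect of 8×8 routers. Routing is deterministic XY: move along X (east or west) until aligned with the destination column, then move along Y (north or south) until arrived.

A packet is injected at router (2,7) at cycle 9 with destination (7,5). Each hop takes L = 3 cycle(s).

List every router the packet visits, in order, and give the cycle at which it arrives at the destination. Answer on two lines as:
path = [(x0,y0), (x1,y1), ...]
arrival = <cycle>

path = [(2,7), (3,7), (4,7), (5,7), (6,7), (7,7), (7,6), (7,5)]
arrival = 30

src (2,7)  cyc=9
E→(3,7)  cyc=12
E→(4,7)  cyc=15
E→(5,7)  cyc=18
E→(6,7)  cyc=21
E→(7,7)  cyc=24
S→(7,6)  cyc=27
S→(7,5)  cyc=30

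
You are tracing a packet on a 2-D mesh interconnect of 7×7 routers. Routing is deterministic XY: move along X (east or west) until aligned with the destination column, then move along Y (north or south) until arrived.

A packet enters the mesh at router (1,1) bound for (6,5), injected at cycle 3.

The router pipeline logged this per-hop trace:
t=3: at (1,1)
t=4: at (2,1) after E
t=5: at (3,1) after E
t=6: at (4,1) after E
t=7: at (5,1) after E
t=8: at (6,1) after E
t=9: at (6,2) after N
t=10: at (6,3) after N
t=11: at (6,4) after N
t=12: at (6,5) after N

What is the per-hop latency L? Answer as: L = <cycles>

Between hops 0 and 1 the cycle counter advances 4 − 3 = 1.
One hop costs L cycles, so L = 1.

L = 1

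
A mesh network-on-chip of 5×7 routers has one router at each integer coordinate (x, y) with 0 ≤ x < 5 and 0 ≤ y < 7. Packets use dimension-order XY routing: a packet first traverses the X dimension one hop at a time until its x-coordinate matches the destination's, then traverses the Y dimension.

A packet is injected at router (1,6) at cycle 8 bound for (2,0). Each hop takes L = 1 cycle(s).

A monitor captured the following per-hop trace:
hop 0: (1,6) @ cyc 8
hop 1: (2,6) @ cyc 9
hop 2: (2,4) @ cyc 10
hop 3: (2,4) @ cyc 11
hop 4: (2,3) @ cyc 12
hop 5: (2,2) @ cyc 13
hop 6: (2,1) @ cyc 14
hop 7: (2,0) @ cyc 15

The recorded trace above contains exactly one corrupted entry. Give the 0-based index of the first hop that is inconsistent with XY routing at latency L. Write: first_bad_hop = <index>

first_bad_hop = 2

[1] (+1,+0) / 1c ⇒ ok
[2] (+0,-2) / 1c ⇒ BAD: non-unit step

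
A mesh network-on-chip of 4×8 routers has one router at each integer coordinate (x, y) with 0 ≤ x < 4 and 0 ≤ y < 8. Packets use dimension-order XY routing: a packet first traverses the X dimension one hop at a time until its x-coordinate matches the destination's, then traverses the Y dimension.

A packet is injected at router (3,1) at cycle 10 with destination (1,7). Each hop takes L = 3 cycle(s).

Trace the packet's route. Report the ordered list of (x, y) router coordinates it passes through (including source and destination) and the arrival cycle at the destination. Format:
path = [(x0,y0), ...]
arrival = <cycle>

#0 — 3,1 | c10
#1 — 2,1 | c13 | W
#2 — 1,1 | c16 | W
#3 — 1,2 | c19 | N
#4 — 1,3 | c22 | N
#5 — 1,4 | c25 | N
#6 — 1,5 | c28 | N
#7 — 1,6 | c31 | N
#8 — 1,7 | c34 | N

path = [(3,1), (2,1), (1,1), (1,2), (1,3), (1,4), (1,5), (1,6), (1,7)]
arrival = 34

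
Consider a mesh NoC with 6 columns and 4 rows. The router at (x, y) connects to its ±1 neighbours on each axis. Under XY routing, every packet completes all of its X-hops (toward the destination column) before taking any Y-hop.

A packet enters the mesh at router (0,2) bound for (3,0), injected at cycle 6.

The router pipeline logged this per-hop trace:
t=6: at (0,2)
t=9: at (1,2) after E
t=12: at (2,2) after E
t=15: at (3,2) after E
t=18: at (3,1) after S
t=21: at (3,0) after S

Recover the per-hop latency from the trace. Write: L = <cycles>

L = 3

cyc[1] − cyc[0] = 9 − 6 = 3.
Per-hop latency L = Δcyc = 3.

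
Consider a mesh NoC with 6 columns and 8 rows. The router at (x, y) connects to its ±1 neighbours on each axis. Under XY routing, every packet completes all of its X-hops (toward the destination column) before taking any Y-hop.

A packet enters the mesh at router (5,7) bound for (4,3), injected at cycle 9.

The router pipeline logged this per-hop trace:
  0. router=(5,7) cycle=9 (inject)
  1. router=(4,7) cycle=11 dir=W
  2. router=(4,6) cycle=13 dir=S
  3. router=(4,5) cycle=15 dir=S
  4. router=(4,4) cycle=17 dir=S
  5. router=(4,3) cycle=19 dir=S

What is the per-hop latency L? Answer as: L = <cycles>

cyc[1] − cyc[0] = 11 − 9 = 2.
Per-hop latency L = Δcyc = 2.

L = 2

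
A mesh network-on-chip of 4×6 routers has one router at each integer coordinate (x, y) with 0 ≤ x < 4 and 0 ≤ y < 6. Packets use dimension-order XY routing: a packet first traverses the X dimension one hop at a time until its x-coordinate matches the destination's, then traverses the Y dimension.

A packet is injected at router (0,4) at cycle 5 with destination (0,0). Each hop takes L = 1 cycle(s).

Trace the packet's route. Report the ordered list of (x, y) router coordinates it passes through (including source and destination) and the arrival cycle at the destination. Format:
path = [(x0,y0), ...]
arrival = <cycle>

src (0,4)  cyc=5
S→(0,3)  cyc=6
S→(0,2)  cyc=7
S→(0,1)  cyc=8
S→(0,0)  cyc=9

path = [(0,4), (0,3), (0,2), (0,1), (0,0)]
arrival = 9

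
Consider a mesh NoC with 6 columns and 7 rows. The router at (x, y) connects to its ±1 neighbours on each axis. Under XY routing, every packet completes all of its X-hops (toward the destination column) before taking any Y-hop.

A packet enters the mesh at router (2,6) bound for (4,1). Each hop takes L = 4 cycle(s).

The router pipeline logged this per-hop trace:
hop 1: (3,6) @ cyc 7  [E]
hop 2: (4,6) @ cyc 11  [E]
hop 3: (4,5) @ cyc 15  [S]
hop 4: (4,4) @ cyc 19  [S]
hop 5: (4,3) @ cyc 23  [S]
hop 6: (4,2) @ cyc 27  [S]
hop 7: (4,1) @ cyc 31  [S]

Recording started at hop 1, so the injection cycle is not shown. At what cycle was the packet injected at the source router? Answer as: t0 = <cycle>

t0 = 3

Hop 1 reached at cycle 7; hop k is at t0 + k·L.
Subtract one hop: t0 = 7 − 4 = 3.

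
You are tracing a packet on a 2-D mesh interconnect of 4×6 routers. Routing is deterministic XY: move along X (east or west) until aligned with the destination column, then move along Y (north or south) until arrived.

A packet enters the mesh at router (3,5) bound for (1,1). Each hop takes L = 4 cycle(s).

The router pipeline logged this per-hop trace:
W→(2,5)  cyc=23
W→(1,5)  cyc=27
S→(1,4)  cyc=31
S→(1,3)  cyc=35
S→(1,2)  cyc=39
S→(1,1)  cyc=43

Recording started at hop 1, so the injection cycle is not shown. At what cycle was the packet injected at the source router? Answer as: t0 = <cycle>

t0 = 19

At hop 1 the cycle is 23; in general cyc_k = t0 + kL.
Subtract one hop: t0 = 23 − 4 = 19.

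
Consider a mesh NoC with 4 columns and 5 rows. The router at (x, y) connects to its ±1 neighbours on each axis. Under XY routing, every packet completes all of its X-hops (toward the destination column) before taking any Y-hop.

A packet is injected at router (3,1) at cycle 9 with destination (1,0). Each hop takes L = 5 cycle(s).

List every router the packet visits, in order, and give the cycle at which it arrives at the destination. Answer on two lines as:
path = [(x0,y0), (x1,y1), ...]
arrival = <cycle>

path = [(3,1), (2,1), (1,1), (1,0)]
arrival = 24

#0 — 3,1 | c9
#1 — 2,1 | c14 | W
#2 — 1,1 | c19 | W
#3 — 1,0 | c24 | S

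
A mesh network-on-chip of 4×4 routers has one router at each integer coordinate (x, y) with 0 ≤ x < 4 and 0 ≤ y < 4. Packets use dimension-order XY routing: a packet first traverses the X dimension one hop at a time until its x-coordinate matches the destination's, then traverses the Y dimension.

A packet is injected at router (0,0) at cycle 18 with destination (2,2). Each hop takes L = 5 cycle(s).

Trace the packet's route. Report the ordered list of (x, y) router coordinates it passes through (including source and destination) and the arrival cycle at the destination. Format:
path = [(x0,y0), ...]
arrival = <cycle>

hop 0: (0,0) @ cyc 18
hop 1: (1,0) @ cyc 23  [E]
hop 2: (2,0) @ cyc 28  [E]
hop 3: (2,1) @ cyc 33  [N]
hop 4: (2,2) @ cyc 38  [N]

path = [(0,0), (1,0), (2,0), (2,1), (2,2)]
arrival = 38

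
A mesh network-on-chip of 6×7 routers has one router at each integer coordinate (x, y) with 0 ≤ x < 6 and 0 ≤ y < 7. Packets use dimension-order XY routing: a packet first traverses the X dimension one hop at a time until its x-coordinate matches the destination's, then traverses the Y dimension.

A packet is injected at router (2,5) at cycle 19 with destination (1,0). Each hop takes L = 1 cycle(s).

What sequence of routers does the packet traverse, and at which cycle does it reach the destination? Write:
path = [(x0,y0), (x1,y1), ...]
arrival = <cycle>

path = [(2,5), (1,5), (1,4), (1,3), (1,2), (1,1), (1,0)]
arrival = 25

t=19: at (2,5)
t=20: at (1,5) after W
t=21: at (1,4) after S
t=22: at (1,3) after S
t=23: at (1,2) after S
t=24: at (1,1) after S
t=25: at (1,0) after S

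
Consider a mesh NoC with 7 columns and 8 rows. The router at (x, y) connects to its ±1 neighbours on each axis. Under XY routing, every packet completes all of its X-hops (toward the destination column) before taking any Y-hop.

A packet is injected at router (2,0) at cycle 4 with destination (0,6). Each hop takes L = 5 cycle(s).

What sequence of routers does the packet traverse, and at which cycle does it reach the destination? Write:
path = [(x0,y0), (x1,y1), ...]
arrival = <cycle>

path = [(2,0), (1,0), (0,0), (0,1), (0,2), (0,3), (0,4), (0,5), (0,6)]
arrival = 44

t=4: at (2,0)
t=9: at (1,0) after W
t=14: at (0,0) after W
t=19: at (0,1) after N
t=24: at (0,2) after N
t=29: at (0,3) after N
t=34: at (0,4) after N
t=39: at (0,5) after N
t=44: at (0,6) after N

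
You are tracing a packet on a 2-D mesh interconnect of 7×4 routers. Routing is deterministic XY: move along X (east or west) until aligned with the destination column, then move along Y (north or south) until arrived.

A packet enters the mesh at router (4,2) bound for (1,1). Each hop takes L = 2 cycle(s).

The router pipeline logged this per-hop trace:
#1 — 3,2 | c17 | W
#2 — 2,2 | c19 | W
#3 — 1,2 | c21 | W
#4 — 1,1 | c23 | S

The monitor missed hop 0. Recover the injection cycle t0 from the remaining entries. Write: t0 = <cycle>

t0 = 15

cyc[1] = 17 and cyc[k] = t0 + k·L for every k.
t0 = cyc[1] − L = 17 − 2 = 15.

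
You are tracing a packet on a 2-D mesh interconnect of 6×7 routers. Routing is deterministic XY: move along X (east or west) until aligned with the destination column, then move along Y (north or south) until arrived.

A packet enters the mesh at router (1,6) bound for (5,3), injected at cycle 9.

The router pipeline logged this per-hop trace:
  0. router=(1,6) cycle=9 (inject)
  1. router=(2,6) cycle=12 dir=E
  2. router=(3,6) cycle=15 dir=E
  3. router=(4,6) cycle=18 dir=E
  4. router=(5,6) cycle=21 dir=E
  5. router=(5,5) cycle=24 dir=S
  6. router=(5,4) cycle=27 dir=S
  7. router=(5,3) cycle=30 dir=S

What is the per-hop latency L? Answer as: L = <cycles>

L = 3

cyc[1] − cyc[0] = 12 − 9 = 3.
Each hop adds L, hence L = 3.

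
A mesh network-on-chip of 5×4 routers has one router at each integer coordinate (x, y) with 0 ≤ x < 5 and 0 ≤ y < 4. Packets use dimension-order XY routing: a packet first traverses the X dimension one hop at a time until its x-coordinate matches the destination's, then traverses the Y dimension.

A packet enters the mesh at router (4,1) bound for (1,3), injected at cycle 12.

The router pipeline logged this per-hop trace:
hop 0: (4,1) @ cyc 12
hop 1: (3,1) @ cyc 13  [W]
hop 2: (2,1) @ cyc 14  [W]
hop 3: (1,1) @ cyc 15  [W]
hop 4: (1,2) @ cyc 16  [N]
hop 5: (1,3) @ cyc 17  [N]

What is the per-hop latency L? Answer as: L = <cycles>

L = 1

Between hops 0 and 1 the cycle counter advances 13 − 12 = 1.
Per-hop latency L = Δcyc = 1.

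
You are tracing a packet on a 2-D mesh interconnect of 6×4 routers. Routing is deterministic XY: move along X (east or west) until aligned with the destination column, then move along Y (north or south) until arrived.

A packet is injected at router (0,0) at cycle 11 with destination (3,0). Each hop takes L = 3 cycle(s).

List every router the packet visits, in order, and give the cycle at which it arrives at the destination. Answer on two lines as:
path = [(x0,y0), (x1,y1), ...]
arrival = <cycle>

path = [(0,0), (1,0), (2,0), (3,0)]
arrival = 20

  0. router=(0,0) cycle=11 (inject)
  1. router=(1,0) cycle=14 dir=E
  2. router=(2,0) cycle=17 dir=E
  3. router=(3,0) cycle=20 dir=E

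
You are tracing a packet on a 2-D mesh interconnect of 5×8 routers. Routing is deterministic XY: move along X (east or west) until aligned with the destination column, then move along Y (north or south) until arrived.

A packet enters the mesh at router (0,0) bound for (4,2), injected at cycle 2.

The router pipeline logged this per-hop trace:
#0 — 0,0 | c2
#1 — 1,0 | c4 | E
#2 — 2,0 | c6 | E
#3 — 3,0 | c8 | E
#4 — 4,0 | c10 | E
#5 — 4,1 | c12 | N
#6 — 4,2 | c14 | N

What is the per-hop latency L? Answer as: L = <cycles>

From hop 0 (2) to hop 1 (4): +2 cycles.
Each hop adds L, hence L = 2.

L = 2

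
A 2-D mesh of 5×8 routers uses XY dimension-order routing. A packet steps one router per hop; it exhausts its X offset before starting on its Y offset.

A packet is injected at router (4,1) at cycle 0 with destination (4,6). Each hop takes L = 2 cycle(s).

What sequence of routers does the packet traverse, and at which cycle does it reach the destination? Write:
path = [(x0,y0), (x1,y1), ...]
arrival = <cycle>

t=0: at (4,1)
t=2: at (4,2) after N
t=4: at (4,3) after N
t=6: at (4,4) after N
t=8: at (4,5) after N
t=10: at (4,6) after N

path = [(4,1), (4,2), (4,3), (4,4), (4,5), (4,6)]
arrival = 10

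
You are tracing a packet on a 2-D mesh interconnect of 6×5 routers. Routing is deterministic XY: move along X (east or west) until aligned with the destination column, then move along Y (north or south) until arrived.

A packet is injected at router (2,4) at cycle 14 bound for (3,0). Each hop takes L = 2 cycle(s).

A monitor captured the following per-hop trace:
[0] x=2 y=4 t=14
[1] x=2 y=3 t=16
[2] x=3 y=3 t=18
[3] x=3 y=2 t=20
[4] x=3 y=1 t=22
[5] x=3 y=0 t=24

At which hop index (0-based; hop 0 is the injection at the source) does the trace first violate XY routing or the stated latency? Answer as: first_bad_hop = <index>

[1] (+0,-1) / 2c ⇒ BAD: Y-move but x=2≠3

first_bad_hop = 1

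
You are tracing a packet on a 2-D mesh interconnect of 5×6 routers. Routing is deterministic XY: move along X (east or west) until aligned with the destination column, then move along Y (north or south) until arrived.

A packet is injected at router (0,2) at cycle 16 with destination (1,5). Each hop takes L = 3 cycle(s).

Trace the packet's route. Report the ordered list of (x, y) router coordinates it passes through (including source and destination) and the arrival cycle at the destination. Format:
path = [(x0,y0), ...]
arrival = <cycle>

path = [(0,2), (1,2), (1,3), (1,4), (1,5)]
arrival = 28

[0] x=0 y=2 t=16
[1] x=1 y=2 t=19 →E
[2] x=1 y=3 t=22 →N
[3] x=1 y=4 t=25 →N
[4] x=1 y=5 t=28 →N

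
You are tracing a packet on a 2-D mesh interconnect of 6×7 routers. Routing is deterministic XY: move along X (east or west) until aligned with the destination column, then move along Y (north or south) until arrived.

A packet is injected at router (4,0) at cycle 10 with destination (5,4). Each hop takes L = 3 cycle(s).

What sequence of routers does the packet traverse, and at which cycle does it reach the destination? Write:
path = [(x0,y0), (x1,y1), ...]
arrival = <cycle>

path = [(4,0), (5,0), (5,1), (5,2), (5,3), (5,4)]
arrival = 25

t=10: at (4,0)
t=13: at (5,0) after E
t=16: at (5,1) after N
t=19: at (5,2) after N
t=22: at (5,3) after N
t=25: at (5,4) after N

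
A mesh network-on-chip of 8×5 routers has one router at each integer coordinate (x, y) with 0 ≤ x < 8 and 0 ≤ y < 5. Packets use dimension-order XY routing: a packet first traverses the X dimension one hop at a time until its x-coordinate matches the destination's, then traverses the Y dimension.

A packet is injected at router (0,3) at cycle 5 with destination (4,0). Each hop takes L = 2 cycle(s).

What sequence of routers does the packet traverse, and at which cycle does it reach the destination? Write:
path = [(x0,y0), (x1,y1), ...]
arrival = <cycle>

path = [(0,3), (1,3), (2,3), (3,3), (4,3), (4,2), (4,1), (4,0)]
arrival = 19

  0. router=(0,3) cycle=5 (inject)
  1. router=(1,3) cycle=7 dir=E
  2. router=(2,3) cycle=9 dir=E
  3. router=(3,3) cycle=11 dir=E
  4. router=(4,3) cycle=13 dir=E
  5. router=(4,2) cycle=15 dir=S
  6. router=(4,1) cycle=17 dir=S
  7. router=(4,0) cycle=19 dir=S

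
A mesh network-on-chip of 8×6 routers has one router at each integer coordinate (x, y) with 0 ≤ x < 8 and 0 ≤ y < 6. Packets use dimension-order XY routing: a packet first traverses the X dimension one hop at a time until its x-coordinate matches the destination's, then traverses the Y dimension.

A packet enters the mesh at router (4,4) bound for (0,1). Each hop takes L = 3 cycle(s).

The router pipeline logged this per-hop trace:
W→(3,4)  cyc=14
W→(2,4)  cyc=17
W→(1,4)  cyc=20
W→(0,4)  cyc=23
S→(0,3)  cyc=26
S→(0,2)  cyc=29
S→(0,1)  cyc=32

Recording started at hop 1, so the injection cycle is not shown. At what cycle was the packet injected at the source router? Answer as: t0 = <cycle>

At hop 1 the cycle is 14; in general cyc_k = t0 + kL.
So t0 = 14 − 1·3 = 11.

t0 = 11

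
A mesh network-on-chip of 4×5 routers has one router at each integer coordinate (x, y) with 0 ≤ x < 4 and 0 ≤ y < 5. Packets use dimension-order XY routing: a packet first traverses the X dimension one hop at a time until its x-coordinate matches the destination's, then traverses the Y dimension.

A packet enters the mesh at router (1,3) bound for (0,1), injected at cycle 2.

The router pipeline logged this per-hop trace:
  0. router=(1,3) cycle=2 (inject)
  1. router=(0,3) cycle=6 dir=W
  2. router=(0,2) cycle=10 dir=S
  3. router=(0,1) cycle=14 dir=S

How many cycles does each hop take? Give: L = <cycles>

cyc[1] − cyc[0] = 6 − 2 = 4.
Each hop adds L, hence L = 4.

L = 4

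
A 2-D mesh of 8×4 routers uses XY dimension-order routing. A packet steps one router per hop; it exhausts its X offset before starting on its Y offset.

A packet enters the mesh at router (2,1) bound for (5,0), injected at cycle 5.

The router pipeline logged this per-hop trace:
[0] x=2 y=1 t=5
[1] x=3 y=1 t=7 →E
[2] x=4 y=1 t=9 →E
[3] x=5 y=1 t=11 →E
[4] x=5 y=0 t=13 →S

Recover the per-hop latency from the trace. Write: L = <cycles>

Between hops 0 and 1 the cycle counter advances 7 − 5 = 2.
Per-hop latency L = Δcyc = 2.

L = 2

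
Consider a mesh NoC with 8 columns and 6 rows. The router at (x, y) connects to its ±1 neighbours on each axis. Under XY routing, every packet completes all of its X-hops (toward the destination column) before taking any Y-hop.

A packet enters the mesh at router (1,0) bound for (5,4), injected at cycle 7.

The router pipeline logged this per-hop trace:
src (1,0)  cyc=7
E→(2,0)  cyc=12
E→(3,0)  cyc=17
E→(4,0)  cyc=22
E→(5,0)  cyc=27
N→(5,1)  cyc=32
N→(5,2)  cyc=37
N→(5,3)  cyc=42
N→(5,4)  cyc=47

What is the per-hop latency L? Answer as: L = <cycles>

L = 5

Between hops 0 and 1 the cycle counter advances 12 − 7 = 5.
Per-hop latency L = Δcyc = 5.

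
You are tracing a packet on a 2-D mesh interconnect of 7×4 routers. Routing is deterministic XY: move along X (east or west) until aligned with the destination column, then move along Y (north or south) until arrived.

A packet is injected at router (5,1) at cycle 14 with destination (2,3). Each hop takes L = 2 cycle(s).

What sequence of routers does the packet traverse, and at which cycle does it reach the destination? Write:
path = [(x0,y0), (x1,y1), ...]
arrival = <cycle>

[0] x=5 y=1 t=14
[1] x=4 y=1 t=16 →W
[2] x=3 y=1 t=18 →W
[3] x=2 y=1 t=20 →W
[4] x=2 y=2 t=22 →N
[5] x=2 y=3 t=24 →N

path = [(5,1), (4,1), (3,1), (2,1), (2,2), (2,3)]
arrival = 24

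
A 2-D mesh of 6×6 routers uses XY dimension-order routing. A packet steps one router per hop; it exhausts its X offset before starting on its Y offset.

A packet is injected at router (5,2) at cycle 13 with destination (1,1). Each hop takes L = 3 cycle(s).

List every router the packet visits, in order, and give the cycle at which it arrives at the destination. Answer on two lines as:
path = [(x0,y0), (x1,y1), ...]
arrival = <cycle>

#0 — 5,2 | c13
#1 — 4,2 | c16 | W
#2 — 3,2 | c19 | W
#3 — 2,2 | c22 | W
#4 — 1,2 | c25 | W
#5 — 1,1 | c28 | S

path = [(5,2), (4,2), (3,2), (2,2), (1,2), (1,1)]
arrival = 28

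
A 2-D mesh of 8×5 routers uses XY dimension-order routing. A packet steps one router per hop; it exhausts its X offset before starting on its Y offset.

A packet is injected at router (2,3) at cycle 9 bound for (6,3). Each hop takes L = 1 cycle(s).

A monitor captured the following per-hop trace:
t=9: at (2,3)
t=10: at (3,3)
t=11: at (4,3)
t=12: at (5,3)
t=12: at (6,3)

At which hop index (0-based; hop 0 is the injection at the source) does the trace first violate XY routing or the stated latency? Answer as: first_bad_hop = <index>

first_bad_hop = 4

check 1→ d=(1,0) cyc+1: ok
check 2→ d=(1,0) cyc+1: ok
check 3→ d=(1,0) cyc+1: ok
check 4→ d=(1,0) cyc+0: BAD: Δcyc=0≠L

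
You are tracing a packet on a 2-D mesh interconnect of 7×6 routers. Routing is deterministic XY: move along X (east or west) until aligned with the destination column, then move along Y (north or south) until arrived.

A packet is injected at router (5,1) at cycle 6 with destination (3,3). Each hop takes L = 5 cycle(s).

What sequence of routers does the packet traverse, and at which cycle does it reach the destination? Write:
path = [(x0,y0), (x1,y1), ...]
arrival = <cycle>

[0] x=5 y=1 t=6
[1] x=4 y=1 t=11 →W
[2] x=3 y=1 t=16 →W
[3] x=3 y=2 t=21 →N
[4] x=3 y=3 t=26 →N

path = [(5,1), (4,1), (3,1), (3,2), (3,3)]
arrival = 26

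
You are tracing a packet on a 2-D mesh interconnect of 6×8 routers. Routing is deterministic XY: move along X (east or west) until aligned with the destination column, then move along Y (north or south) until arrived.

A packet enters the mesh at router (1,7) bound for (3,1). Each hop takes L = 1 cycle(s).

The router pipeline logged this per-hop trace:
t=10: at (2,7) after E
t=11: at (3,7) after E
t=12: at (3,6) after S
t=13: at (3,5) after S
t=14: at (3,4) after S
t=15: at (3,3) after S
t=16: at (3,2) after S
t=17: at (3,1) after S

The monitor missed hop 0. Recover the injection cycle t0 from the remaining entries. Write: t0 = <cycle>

t0 = 9

Hop 1 reached at cycle 10; hop k is at t0 + k·L.
So t0 = 10 − 1·1 = 9.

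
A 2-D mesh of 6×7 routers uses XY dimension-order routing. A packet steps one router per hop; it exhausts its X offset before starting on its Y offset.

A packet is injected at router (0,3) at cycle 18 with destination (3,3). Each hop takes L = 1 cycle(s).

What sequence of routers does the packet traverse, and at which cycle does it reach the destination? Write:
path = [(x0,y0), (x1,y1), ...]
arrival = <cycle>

path = [(0,3), (1,3), (2,3), (3,3)]
arrival = 21

[0] x=0 y=3 t=18
[1] x=1 y=3 t=19 →E
[2] x=2 y=3 t=20 →E
[3] x=3 y=3 t=21 →E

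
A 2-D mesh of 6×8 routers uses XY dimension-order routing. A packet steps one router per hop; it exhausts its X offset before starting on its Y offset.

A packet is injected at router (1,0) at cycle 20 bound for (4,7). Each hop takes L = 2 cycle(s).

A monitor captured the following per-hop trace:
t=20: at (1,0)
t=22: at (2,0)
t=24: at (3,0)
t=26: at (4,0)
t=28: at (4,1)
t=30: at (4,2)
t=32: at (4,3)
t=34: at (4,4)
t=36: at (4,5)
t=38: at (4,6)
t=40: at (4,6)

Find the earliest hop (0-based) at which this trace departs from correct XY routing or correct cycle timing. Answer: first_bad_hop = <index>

first_bad_hop = 10

  1: Δx=+1 Δy=+0 Δt=2 [ok]
  2: Δx=+1 Δy=+0 Δt=2 [ok]
  3: Δx=+1 Δy=+0 Δt=2 [ok]
  4: Δx=+0 Δy=+1 Δt=2 [ok]
  5: Δx=+0 Δy=+1 Δt=2 [ok]
  6: Δx=+0 Δy=+1 Δt=2 [ok]
  7: Δx=+0 Δy=+1 Δt=2 [ok]
  8: Δx=+0 Δy=+1 Δt=2 [ok]
  9: Δx=+0 Δy=+1 Δt=2 [ok]
  10: Δx=+0 Δy=+0 Δt=2 [BAD: non-unit step]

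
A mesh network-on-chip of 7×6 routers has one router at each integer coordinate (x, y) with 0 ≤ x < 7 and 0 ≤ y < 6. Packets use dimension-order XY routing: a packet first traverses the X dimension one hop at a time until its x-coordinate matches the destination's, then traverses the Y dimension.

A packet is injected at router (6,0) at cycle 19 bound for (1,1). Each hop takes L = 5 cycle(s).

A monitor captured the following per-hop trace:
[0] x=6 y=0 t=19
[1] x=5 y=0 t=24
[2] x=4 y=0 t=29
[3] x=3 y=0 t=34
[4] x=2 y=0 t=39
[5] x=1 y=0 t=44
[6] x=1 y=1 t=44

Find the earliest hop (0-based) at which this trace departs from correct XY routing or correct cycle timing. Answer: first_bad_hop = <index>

first_bad_hop = 6

hop 1: step (-1,+0), +5 cyc — ok
hop 2: step (-1,+0), +5 cyc — ok
hop 3: step (-1,+0), +5 cyc — ok
hop 4: step (-1,+0), +5 cyc — ok
hop 5: step (-1,+0), +5 cyc — ok
hop 6: step (+0,+1), +0 cyc — BAD: Δcyc=0≠L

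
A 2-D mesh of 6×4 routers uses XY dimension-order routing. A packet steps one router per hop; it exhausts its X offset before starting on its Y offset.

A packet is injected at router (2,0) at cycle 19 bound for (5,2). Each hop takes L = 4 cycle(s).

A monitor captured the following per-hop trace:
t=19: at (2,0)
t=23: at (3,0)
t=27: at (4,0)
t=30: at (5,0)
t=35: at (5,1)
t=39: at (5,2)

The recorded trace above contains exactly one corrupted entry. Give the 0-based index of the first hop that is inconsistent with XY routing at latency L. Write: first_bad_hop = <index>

first_bad_hop = 3

check 1→ d=(1,0) cyc+4: ok
check 2→ d=(1,0) cyc+4: ok
check 3→ d=(1,0) cyc+3: BAD: Δcyc=3≠L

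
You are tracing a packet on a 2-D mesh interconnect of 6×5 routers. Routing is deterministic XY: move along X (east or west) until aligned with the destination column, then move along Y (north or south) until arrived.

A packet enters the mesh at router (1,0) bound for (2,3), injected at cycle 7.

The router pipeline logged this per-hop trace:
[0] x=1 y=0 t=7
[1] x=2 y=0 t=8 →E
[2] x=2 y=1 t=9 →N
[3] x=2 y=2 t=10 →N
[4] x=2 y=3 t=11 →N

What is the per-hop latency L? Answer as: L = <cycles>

L = 1

From hop 0 (7) to hop 1 (8): +1 cycles.
Per-hop latency L = Δcyc = 1.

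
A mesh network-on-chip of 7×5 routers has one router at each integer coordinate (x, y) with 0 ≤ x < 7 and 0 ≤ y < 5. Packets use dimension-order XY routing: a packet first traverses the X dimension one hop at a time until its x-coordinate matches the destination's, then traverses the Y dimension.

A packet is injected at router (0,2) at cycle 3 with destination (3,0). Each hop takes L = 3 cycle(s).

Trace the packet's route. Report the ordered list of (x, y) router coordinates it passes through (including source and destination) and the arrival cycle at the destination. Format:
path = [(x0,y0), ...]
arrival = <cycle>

#0 — 0,2 | c3
#1 — 1,2 | c6 | E
#2 — 2,2 | c9 | E
#3 — 3,2 | c12 | E
#4 — 3,1 | c15 | S
#5 — 3,0 | c18 | S

path = [(0,2), (1,2), (2,2), (3,2), (3,1), (3,0)]
arrival = 18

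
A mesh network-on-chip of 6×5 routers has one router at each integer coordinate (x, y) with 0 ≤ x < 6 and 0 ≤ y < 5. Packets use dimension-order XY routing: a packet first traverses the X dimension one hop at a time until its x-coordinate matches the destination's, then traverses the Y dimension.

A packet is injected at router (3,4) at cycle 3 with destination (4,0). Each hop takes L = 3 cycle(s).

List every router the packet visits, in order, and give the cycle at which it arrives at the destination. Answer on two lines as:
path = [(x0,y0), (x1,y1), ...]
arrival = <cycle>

path = [(3,4), (4,4), (4,3), (4,2), (4,1), (4,0)]
arrival = 18

src (3,4)  cyc=3
E→(4,4)  cyc=6
S→(4,3)  cyc=9
S→(4,2)  cyc=12
S→(4,1)  cyc=15
S→(4,0)  cyc=18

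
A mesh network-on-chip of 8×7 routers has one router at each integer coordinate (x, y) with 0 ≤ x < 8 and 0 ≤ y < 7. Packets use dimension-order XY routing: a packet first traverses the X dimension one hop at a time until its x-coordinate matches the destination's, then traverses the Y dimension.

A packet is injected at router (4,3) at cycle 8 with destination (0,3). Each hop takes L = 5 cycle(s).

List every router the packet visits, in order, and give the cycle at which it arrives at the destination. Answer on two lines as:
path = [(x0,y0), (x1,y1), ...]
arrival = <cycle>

path = [(4,3), (3,3), (2,3), (1,3), (0,3)]
arrival = 28

#0 — 4,3 | c8
#1 — 3,3 | c13 | W
#2 — 2,3 | c18 | W
#3 — 1,3 | c23 | W
#4 — 0,3 | c28 | W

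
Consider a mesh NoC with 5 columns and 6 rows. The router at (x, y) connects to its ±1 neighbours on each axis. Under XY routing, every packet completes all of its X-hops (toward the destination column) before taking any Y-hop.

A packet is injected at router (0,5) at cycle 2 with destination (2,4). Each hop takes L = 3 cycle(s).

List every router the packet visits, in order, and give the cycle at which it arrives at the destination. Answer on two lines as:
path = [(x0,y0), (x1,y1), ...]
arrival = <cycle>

path = [(0,5), (1,5), (2,5), (2,4)]
arrival = 11

t=2: at (0,5)
t=5: at (1,5) after E
t=8: at (2,5) after E
t=11: at (2,4) after S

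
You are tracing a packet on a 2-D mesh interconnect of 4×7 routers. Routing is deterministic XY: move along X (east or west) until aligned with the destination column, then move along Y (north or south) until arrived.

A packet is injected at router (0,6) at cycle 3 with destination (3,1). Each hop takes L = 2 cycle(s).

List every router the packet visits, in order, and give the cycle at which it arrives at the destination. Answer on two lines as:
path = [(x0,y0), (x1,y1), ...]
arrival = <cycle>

path = [(0,6), (1,6), (2,6), (3,6), (3,5), (3,4), (3,3), (3,2), (3,1)]
arrival = 19

t=3: at (0,6)
t=5: at (1,6) after E
t=7: at (2,6) after E
t=9: at (3,6) after E
t=11: at (3,5) after S
t=13: at (3,4) after S
t=15: at (3,3) after S
t=17: at (3,2) after S
t=19: at (3,1) after S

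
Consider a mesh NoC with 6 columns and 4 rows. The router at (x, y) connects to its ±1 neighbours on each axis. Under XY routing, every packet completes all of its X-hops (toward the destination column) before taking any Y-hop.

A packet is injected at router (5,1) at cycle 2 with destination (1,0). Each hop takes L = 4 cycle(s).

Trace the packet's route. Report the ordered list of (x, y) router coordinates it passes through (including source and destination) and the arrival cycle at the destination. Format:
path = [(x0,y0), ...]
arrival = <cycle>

path = [(5,1), (4,1), (3,1), (2,1), (1,1), (1,0)]
arrival = 22

  0. router=(5,1) cycle=2 (inject)
  1. router=(4,1) cycle=6 dir=W
  2. router=(3,1) cycle=10 dir=W
  3. router=(2,1) cycle=14 dir=W
  4. router=(1,1) cycle=18 dir=W
  5. router=(1,0) cycle=22 dir=S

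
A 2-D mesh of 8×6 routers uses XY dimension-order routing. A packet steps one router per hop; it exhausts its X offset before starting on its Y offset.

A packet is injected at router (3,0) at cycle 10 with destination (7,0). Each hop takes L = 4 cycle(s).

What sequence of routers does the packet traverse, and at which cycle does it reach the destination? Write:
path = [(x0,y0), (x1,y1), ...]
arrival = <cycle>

[0] x=3 y=0 t=10
[1] x=4 y=0 t=14 →E
[2] x=5 y=0 t=18 →E
[3] x=6 y=0 t=22 →E
[4] x=7 y=0 t=26 →E

path = [(3,0), (4,0), (5,0), (6,0), (7,0)]
arrival = 26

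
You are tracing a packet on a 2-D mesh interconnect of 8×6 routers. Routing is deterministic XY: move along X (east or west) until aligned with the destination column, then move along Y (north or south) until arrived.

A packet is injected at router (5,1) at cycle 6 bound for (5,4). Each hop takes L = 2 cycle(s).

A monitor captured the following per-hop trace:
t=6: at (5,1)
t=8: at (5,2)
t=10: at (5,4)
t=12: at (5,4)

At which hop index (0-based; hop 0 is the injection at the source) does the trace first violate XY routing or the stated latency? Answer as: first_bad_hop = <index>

hop 1: step (+0,+1), +2 cyc — ok
hop 2: step (+0,+2), +2 cyc — BAD: non-unit step

first_bad_hop = 2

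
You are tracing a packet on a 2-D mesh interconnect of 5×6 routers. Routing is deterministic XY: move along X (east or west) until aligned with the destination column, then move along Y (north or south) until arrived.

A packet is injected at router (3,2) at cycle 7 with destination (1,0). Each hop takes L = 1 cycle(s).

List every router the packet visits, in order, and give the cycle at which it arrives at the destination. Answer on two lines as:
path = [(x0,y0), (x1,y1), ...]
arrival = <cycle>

t=7: at (3,2)
t=8: at (2,2) after W
t=9: at (1,2) after W
t=10: at (1,1) after S
t=11: at (1,0) after S

path = [(3,2), (2,2), (1,2), (1,1), (1,0)]
arrival = 11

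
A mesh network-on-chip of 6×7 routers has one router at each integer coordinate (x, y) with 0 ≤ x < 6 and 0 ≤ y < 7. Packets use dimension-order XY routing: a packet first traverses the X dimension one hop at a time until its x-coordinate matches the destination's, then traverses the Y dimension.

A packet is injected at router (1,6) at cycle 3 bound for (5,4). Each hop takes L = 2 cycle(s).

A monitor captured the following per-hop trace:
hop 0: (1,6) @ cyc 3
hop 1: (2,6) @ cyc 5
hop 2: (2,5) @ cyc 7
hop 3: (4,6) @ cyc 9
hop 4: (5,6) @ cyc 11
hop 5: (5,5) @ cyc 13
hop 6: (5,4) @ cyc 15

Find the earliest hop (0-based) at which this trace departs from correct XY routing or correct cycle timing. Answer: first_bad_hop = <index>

first_bad_hop = 2

hop 1: step (+1,+0), +2 cyc — ok
hop 2: step (+0,-1), +2 cyc — BAD: Y-move but x=2≠5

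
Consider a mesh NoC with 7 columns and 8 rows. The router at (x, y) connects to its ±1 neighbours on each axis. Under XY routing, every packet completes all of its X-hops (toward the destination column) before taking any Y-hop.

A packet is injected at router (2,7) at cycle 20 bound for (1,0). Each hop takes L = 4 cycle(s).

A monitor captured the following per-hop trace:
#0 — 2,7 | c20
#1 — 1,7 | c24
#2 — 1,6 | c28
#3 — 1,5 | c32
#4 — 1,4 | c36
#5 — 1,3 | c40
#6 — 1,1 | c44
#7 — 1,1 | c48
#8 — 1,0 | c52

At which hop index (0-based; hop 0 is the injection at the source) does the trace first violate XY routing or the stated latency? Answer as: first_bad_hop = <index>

first_bad_hop = 6

hop 1: step (-1,+0), +4 cyc — ok
hop 2: step (+0,-1), +4 cyc — ok
hop 3: step (+0,-1), +4 cyc — ok
hop 4: step (+0,-1), +4 cyc — ok
hop 5: step (+0,-1), +4 cyc — ok
hop 6: step (+0,-2), +4 cyc — BAD: non-unit step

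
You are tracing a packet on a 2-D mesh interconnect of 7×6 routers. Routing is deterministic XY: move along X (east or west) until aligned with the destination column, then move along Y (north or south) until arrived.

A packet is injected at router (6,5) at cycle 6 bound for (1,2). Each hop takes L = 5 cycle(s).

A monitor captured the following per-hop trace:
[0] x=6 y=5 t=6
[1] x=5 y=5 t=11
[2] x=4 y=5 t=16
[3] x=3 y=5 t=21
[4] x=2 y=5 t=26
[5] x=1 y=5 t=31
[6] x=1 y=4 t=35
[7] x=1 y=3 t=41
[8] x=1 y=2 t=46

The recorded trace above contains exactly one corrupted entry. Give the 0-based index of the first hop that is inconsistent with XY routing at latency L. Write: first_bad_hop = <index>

check 1→ d=(-1,0) cyc+5: ok
check 2→ d=(-1,0) cyc+5: ok
check 3→ d=(-1,0) cyc+5: ok
check 4→ d=(-1,0) cyc+5: ok
check 5→ d=(-1,0) cyc+5: ok
check 6→ d=(0,-1) cyc+4: BAD: Δcyc=4≠L

first_bad_hop = 6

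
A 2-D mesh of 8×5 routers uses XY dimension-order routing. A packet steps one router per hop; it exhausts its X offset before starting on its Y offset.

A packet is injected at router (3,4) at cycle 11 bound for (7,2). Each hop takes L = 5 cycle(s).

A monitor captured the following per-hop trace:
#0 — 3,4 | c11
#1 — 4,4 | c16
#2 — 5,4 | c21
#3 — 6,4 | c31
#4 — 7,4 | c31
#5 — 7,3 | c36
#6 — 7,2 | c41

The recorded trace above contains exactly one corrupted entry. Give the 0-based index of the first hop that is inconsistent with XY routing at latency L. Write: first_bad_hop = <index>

first_bad_hop = 3

check 1→ d=(1,0) cyc+5: ok
check 2→ d=(1,0) cyc+5: ok
check 3→ d=(1,0) cyc+10: BAD: Δcyc=10≠L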